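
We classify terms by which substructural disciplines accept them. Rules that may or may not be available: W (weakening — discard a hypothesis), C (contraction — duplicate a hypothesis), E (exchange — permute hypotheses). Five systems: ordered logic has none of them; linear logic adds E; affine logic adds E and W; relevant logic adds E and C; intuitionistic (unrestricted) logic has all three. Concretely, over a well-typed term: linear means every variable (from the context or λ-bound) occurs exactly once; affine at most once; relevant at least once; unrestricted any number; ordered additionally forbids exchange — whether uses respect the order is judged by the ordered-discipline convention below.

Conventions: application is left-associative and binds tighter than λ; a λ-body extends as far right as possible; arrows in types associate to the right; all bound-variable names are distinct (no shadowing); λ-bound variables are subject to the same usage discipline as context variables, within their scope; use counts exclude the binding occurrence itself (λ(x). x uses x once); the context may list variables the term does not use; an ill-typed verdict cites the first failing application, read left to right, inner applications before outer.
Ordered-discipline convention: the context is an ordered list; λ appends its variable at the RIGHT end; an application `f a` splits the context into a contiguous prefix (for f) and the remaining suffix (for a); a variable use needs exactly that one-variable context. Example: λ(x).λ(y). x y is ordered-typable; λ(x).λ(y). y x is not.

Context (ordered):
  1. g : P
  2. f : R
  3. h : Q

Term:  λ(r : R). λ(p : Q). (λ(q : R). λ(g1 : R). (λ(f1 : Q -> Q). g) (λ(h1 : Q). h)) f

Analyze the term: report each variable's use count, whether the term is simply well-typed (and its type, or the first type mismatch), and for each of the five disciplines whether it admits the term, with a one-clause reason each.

variable uses: g ×1, f ×1, h ×1, r [bound] ×0, p [bound] ×0, q [bound] ×0, g1 [bound] ×0, f1 [bound] ×0, h1 [bound] ×0
left-to-right use order: g, h, f
typing: well-typed — term : R -> Q -> R -> P
ordered: ✗ — needs weakening: r, p, q, g1, f1, h1 unused
linear: ✗ — needs weakening: r, p, q, g1, f1, h1 unused
affine: ✓ — g, f, h, r, p, q, g1, f1, h1: no repeats, contraction unneeded
relevant: ✗ — needs weakening: r, p, q, g1, f1, h1 unused
unrestricted: ✓ — typability at R -> Q -> R -> P is all that's needed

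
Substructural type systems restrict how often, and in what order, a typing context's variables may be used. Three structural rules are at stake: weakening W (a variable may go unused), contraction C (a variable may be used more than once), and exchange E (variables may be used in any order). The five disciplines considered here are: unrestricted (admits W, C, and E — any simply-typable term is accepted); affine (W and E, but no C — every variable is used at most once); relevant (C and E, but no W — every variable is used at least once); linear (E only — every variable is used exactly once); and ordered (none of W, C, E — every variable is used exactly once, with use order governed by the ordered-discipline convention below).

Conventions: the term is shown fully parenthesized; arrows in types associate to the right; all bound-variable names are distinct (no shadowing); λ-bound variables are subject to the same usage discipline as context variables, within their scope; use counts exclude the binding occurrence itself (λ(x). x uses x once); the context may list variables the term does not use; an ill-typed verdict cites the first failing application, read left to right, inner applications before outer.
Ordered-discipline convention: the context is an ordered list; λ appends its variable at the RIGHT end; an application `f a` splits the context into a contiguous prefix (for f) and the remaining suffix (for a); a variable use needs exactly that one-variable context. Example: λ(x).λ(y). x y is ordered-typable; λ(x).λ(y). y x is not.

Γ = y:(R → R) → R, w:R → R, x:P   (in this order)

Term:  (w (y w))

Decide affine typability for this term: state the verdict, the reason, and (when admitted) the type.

no — repeated use of w ×2
variable uses: y=1, w=2, x=0
left-to-right use order: w, y, w
typing: the term checks, with type R
per-discipline verdicts: ordered ✗; linear ✗; affine ✗; relevant ✗; unrestricted ✓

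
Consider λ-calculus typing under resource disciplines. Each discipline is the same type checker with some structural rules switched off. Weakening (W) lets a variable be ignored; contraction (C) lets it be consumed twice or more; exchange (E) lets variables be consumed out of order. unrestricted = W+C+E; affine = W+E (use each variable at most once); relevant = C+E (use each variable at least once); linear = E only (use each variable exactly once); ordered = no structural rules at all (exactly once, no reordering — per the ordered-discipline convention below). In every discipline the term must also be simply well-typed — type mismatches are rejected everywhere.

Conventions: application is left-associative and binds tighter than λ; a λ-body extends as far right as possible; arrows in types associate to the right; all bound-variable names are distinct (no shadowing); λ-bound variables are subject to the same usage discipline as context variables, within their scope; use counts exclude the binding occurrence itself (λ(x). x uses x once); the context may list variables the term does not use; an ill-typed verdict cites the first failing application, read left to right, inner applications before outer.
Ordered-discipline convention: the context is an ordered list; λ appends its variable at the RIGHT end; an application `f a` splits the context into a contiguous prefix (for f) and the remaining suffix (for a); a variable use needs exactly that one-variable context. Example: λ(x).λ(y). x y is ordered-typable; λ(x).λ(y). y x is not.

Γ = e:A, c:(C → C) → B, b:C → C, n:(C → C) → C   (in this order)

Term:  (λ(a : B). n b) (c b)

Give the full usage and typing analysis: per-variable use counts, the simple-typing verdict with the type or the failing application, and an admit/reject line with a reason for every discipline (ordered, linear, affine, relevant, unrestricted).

variable uses: e=0; c=1; b=2; n=1; a (bound)=0
uses in reading order: n, b, c, b
typing: ✓ — C
ordered: ✗, needs contraction — b ×2; e, a left unused
linear: ✗, needs contraction — b ×2; e, a left unused
affine: ✗, needs contraction — b ×2
relevant: ✗, e, a left unused
unrestricted: ✓, typability at C is all that's needed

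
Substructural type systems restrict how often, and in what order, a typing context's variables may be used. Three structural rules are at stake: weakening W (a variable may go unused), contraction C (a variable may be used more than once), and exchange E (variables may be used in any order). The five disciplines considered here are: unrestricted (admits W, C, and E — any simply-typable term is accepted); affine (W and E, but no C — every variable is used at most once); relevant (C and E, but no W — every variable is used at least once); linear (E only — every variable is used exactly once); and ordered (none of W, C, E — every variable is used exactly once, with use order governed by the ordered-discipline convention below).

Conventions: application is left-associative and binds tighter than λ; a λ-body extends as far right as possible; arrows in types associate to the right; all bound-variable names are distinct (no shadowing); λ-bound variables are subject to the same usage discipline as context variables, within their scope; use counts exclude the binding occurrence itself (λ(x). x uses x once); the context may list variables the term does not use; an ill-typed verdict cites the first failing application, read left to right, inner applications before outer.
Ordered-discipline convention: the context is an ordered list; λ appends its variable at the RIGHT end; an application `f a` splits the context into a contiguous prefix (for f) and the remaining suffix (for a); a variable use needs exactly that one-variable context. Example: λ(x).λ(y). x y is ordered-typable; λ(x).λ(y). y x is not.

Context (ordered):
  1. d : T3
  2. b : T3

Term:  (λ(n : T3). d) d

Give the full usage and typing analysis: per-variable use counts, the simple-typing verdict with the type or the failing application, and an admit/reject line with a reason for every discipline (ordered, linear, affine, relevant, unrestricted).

usage: d: 2×, b: 0×, n [bound]: 0×
uses in reading order: d, d
typing: ✓ — T3
ordered ✗ (d ×2 used more than once (contraction); b, n left unused)
linear ✗ (d ×2 used more than once (contraction); b, n left unused)
affine ✗ (d ×2 used more than once (contraction))
relevant ✗ (b, n left unused)
unrestricted ✓ (simply typable at T3; W, C, E all held)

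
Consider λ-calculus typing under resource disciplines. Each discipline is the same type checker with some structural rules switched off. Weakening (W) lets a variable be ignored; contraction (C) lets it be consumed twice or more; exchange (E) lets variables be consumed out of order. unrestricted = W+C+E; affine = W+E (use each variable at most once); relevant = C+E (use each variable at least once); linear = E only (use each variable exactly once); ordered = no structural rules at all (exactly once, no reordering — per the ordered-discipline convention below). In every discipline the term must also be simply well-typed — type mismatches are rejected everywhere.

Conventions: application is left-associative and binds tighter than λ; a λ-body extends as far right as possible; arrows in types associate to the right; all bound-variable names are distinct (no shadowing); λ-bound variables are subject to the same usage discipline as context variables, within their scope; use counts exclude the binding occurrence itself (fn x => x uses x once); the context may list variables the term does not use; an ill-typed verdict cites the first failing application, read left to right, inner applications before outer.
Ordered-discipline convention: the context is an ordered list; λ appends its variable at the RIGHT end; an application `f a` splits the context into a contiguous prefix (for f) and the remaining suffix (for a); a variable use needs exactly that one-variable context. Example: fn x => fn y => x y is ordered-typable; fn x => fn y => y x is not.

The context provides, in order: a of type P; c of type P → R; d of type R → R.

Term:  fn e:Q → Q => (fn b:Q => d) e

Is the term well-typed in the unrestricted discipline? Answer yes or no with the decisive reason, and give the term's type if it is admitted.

no — the type mismatch rejects it
counts: a ×0, c ×0, d ×1, e [bound] ×1, b [bound] ×0
order of uses: d, e
typing: ill-typed: an application expects Q but receives Q → Q
across the five disciplines: ordered ✗, linear ✗, affine ✗, relevant ✗, unrestricted ✗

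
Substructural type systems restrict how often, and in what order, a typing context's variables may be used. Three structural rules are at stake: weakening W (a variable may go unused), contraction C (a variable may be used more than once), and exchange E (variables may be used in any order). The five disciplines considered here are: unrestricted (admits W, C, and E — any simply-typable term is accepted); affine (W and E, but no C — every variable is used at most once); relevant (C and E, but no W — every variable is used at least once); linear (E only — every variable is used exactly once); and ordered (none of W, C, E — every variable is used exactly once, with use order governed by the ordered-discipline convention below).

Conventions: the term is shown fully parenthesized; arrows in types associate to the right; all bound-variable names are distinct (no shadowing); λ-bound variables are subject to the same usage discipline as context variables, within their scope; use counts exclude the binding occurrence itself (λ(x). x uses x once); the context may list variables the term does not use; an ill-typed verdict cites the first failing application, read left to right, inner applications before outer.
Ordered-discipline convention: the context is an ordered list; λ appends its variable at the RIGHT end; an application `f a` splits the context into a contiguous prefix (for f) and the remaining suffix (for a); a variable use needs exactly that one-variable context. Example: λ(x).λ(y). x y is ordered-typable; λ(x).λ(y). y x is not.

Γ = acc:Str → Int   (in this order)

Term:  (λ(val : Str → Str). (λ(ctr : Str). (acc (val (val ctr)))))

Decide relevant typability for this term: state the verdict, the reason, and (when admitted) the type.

yes — none of acc, val, ctr goes unused; term : (Str → Str) → Str → Int
variable uses: acc ×1, val (λ-bound) ×2, ctr (λ-bound) ×1
uses in reading order: acc, val, val, ctr
typing: ✓ — (Str → Str) → Str → Int
summary: ordered ✗ · linear ✗ · affine ✗ · relevant ✓ · unrestricted ✓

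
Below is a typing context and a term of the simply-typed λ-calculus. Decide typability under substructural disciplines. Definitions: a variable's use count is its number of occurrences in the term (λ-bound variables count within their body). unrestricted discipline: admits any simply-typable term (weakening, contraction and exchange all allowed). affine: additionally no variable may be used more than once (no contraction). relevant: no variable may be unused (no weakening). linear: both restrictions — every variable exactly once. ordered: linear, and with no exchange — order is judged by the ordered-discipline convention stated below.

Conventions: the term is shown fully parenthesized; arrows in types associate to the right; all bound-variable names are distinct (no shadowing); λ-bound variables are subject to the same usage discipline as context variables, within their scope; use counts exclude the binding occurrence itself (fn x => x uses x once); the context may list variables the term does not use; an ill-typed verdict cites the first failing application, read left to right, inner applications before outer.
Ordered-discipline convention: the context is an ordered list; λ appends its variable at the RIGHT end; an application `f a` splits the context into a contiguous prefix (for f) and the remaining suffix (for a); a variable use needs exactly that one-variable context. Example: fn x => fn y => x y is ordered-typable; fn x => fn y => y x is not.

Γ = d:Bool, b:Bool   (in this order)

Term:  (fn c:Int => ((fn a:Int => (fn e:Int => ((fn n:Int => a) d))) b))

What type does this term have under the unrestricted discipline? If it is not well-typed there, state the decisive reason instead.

not well-typed under unrestricted — a type mismatch blocks all five
usage: d ×1, b ×1, c (λ-bound) ×0, a (λ-bound) ×1, e (λ-bound) ×0, n (λ-bound) ×0
left-to-right use order: a, d, b
typing: ill-typed: an argument Bool mismatches the expected Int
across the five disciplines: ordered ✗ · linear ✗ · affine ✗ · relevant ✗ · unrestricted ✗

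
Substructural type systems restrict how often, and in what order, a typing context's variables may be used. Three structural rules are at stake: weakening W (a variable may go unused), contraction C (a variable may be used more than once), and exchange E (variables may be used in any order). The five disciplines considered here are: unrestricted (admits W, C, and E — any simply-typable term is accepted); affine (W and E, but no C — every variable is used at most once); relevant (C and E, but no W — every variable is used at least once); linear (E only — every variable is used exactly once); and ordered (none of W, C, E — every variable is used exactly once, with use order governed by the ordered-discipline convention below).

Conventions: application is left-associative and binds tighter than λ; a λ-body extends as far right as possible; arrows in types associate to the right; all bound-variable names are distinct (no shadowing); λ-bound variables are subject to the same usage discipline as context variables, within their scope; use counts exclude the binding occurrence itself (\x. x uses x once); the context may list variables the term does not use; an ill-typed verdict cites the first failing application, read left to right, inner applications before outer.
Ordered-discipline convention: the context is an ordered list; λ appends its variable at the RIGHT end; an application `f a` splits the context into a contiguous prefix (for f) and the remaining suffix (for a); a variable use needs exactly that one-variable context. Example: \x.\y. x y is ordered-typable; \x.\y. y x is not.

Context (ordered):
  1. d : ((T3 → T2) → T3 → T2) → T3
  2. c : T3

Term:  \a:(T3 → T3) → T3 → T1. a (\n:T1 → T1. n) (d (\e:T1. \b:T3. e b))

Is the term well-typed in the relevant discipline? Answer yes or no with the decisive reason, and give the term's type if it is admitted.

no — a type mismatch blocks all five
use counts: d: 1, c: 0, a (λ-bound): 1, n (λ-bound): 1, e (λ-bound): 1, b (λ-bound): 1
left-to-right use order: a, n, d, e, b
typing: ill-typed: an application expects T3 → T3 but receives (T1 → T1) → T1 → T1
summary: ordered ✗, linear ✗, affine ✗, relevant ✗, unrestricted ✗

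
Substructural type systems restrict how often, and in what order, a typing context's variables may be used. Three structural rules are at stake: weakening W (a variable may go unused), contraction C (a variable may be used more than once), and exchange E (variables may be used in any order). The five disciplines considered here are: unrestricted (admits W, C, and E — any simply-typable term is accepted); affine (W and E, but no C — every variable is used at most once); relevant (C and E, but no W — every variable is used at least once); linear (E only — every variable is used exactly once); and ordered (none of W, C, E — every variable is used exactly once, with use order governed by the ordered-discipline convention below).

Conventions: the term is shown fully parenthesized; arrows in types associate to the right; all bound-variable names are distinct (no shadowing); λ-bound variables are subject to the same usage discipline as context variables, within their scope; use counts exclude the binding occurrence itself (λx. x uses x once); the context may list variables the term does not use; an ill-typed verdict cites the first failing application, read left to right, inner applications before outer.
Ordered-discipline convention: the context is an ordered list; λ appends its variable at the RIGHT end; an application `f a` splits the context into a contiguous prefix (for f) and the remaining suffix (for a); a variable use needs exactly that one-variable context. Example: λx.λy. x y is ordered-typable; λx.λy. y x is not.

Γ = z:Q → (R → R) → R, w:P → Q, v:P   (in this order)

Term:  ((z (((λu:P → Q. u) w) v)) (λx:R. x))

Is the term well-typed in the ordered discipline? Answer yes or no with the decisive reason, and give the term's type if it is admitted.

yes — single-use (z, w, v, u, x), ordered derivation ok; term : R
variable uses: z: 1×; w: 1×; v: 1×; u (bound): 1×; x (bound): 1×
uses in reading order: z, u, w, v, x
typing: ✓ — R
summary: ordered ✓ · linear ✓ · affine ✓ · relevant ✓ · unrestricted ✓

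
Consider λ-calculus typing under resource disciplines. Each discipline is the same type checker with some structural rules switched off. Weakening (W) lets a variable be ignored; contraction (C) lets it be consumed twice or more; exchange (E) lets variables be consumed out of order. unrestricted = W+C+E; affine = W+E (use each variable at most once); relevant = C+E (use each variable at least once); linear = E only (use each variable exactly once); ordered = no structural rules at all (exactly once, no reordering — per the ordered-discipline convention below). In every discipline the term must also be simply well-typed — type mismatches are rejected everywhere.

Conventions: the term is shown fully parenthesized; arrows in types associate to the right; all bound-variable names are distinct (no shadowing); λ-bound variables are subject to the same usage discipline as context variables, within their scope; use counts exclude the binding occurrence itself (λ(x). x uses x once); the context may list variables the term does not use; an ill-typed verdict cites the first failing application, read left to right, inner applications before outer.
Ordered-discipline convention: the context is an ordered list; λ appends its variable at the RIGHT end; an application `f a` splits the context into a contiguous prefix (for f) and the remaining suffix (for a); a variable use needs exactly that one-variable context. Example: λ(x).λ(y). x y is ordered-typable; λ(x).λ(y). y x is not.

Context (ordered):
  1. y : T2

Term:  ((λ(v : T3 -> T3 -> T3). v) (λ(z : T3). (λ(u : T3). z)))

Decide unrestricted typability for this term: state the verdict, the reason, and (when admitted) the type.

yes — typability at T3 -> T3 -> T3 is all that's needed; term : T3 -> T3 -> T3
usage: y: 0×; v (λ-bound): 1×; z (λ-bound): 1×; u (λ-bound): 0×
uses in reading order: v, z
typing: well-typed at T3 -> T3 -> T3
across the five disciplines: ordered ✗, linear ✗, affine ✓, relevant ✗, unrestricted ✓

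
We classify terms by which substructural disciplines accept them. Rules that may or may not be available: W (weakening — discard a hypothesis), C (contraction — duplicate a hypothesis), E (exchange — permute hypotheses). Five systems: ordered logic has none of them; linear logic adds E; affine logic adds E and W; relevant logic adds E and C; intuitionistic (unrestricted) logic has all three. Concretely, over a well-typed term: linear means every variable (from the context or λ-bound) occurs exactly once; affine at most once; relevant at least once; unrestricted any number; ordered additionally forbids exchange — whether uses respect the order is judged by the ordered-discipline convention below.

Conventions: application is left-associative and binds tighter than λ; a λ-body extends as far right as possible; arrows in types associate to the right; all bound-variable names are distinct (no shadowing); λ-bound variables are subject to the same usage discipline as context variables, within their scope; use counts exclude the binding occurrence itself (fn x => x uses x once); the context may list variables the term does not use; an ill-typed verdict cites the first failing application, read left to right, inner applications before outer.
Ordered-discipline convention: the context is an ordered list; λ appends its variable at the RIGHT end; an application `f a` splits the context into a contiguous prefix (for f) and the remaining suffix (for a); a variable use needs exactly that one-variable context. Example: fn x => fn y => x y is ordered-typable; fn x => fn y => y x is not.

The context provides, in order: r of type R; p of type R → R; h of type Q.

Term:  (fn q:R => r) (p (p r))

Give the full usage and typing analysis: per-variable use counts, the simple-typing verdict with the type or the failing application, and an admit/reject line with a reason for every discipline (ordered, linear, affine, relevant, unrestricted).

variable uses: r ×2, p ×2, h ×0, q (bound) ×0
order of uses: r, p, p, r
typing: the term checks, with type R
ordered ✗ (r ×2, p ×2 used more than once (contraction); h, q left unused)
linear ✗ (r ×2, p ×2 used more than once (contraction); h, q left unused)
affine ✗ (r ×2, p ×2 used more than once (contraction))
relevant ✗ (h, q left unused)
unrestricted ✓ (simply typable at R; W, C, E all held)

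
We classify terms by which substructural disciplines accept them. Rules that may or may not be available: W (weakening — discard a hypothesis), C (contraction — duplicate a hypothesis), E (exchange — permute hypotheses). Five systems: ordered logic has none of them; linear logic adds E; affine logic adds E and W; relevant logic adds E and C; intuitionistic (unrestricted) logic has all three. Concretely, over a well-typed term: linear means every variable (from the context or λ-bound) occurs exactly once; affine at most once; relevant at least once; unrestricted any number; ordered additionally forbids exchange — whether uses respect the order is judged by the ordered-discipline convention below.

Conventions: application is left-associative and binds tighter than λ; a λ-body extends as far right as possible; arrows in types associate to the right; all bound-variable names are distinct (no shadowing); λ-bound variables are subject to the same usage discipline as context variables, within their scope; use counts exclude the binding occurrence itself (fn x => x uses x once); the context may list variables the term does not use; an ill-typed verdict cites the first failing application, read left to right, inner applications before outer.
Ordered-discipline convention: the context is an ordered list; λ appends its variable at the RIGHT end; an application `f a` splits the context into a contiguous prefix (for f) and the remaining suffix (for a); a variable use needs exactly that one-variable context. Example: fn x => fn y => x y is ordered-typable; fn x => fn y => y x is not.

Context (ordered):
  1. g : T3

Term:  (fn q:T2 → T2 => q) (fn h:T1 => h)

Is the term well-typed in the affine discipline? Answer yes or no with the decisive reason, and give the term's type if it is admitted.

no — not simply typable
counts: g ×0; q (λ-bound) ×1; h (λ-bound) ×1
left-to-right use order: q, h
typing: ill-typed: argument of type T1 → T1 where T2 → T2 is required
across the five disciplines: ordered ✗ | linear ✗ | affine ✗ | relevant ✗ | unrestricted ✗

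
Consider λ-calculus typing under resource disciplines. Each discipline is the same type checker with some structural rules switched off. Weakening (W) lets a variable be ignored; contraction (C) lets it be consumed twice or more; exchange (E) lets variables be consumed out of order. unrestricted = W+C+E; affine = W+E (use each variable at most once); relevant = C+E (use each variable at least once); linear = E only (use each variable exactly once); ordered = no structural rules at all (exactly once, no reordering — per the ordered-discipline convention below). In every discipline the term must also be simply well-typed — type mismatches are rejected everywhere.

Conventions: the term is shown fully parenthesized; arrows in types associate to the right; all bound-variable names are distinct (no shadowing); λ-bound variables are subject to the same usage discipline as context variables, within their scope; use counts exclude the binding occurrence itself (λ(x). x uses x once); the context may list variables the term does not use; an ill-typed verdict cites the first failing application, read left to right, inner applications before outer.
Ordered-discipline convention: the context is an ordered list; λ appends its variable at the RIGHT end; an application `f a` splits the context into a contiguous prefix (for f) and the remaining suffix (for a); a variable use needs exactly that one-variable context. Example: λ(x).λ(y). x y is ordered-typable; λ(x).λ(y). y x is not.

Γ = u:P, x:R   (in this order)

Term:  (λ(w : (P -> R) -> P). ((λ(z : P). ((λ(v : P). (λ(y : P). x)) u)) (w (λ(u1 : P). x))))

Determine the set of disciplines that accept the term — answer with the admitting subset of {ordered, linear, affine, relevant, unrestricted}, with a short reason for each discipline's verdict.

admitted in: unrestricted
use counts: u: 1, x: 2, w (λ-bound): 1, z (λ-bound): 0, v (λ-bound): 0, y (λ-bound): 0, u1 (λ-bound): 0
left-to-right use order: x, u, w, x
typing: well-typed at ((P -> R) -> P) -> P -> R
ordered: ✗ — repeated use of x ×2; needs weakening: z, v, y, u1 unused
linear: ✗ — repeated use of x ×2; needs weakening: z, v, y, u1 unused
affine: ✗ — repeated use of x ×2
relevant: ✗ — needs weakening: z, v, y, u1 unused
unrestricted: ✓ — typability at ((P -> R) -> P) -> P -> R is all that's needed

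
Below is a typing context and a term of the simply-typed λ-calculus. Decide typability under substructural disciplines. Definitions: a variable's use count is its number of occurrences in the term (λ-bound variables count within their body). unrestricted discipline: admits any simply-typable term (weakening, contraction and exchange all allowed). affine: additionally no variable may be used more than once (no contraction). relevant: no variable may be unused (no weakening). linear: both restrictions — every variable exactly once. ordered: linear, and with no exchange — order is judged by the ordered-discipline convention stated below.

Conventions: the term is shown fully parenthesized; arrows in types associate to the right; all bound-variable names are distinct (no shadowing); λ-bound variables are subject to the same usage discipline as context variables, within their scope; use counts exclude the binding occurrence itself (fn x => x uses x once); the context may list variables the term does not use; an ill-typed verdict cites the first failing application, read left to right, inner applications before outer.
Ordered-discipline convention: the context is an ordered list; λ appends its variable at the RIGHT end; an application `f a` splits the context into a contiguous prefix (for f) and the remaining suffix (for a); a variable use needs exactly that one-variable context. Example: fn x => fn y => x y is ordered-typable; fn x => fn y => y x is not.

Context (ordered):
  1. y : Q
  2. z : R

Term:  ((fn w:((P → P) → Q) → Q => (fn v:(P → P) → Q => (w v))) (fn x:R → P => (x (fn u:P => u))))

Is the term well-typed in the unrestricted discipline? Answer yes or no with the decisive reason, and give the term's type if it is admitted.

no — not simply typable
use counts: y ×0, z ×0, w (bound) ×1, v (bound) ×1, x (bound) ×1, u (bound) ×1
left-to-right use order: w, v, x, u
typing: ill-typed: an argument P → P mismatches the expected R
across the five disciplines: ordered ✗, linear ✗, affine ✗, relevant ✗, unrestricted ✗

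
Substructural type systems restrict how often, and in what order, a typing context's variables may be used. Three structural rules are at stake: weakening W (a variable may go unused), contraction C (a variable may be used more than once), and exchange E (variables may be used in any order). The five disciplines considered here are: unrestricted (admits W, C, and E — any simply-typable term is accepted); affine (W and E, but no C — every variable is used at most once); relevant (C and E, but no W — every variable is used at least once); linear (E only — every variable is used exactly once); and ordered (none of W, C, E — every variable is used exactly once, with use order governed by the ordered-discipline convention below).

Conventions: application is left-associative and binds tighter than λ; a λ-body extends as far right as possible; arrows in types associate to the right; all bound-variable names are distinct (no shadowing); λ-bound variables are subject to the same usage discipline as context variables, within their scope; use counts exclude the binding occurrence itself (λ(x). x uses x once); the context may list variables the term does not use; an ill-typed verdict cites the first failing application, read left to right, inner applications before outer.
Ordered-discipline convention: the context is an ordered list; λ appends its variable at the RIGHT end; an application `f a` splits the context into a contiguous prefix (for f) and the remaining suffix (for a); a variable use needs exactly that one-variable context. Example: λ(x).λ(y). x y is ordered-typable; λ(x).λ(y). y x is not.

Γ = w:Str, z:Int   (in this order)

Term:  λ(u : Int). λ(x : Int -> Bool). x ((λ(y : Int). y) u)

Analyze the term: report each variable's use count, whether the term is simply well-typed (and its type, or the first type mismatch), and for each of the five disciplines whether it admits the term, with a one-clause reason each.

use counts: w: 0; z: 0; u (bound): 1; x (bound): 1; y (bound): 1
use order (left to right): x, y, u
typing: well-typed — term : Int -> (Int -> Bool) -> Bool
ordered ✗ (unused: w, z — weakening required)
linear ✗ (unused: w, z — weakening required)
affine ✓ (at most one use each (w, z, u, x, y))
relevant ✗ (unused: w, z — weakening required)
unrestricted ✓ (type-checks (Int -> (Int -> Bool) -> Bool) and nothing is barred)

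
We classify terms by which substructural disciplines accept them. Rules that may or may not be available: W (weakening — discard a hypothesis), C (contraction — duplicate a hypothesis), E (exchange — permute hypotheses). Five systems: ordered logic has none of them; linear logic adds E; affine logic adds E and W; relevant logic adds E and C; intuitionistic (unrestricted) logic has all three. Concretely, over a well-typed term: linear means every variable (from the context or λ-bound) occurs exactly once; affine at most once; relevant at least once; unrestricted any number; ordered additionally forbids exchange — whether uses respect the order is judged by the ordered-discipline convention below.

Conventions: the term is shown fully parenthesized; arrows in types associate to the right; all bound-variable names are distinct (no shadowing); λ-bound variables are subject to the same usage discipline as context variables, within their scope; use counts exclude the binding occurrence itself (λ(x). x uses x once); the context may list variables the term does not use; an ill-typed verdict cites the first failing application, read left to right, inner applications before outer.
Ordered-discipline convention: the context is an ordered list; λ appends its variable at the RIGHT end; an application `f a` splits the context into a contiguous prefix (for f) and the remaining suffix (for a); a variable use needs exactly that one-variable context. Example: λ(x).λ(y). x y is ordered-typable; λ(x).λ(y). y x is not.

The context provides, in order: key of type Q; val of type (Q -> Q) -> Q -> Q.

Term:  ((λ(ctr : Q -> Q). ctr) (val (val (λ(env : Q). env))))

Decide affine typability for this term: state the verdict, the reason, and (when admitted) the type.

no — repeated use of val ×2
use counts: key: 0×; val: 2×; ctr (λ-bound): 1×; env (λ-bound): 1×
left-to-right use order: ctr, val, val, env
typing: well-typed at Q -> Q
summary: ordered ✗; linear ✗; affine ✗; relevant ✗; unrestricted ✓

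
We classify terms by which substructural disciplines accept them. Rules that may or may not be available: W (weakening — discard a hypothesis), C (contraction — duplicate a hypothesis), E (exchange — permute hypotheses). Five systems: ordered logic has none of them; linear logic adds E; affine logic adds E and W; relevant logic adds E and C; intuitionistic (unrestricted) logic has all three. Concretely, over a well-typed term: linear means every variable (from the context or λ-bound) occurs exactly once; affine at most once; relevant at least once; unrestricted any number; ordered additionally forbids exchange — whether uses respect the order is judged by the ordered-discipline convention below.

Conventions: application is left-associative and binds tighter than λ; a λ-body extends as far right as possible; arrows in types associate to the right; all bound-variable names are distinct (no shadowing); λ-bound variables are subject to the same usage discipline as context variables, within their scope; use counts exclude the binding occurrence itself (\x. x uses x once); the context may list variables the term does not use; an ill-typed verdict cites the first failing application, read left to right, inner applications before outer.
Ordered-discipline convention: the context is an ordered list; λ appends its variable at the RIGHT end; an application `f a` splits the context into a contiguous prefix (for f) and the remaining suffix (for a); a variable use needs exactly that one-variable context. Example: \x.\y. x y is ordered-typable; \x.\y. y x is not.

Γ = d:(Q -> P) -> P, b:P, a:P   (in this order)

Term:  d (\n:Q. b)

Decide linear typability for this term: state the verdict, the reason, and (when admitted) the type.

no — needs weakening: a, n unused
counts: d=1, b=1, a=0, n (bound)=0
uses in reading order: d, b
typing: ✓ — P
summary: ordered ✗; linear ✗; affine ✓; relevant ✗; unrestricted ✓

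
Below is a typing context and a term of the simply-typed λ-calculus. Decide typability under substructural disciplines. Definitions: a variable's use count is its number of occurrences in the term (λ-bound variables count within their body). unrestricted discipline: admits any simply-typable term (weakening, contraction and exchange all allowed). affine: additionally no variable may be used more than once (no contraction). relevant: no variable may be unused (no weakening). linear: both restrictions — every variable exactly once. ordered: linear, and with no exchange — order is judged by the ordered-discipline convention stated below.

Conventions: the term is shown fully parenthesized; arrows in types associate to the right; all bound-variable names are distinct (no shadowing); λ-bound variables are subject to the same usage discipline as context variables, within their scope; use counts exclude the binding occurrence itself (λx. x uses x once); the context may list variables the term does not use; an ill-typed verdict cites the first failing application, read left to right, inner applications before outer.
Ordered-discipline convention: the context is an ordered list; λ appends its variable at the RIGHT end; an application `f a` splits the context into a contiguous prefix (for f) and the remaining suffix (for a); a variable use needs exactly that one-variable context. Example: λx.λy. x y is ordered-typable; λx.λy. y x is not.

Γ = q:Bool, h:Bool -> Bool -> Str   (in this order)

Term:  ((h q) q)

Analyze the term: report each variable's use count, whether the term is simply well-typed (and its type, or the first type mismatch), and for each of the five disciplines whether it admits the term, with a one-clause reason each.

variable uses: q: 2; h: 1
uses in reading order: h, q, q
typing: well-typed at Str
ordered: ✗, uses contraction: q ×2
linear: ✗, uses contraction: q ×2
affine: ✗, uses contraction: q ×2
relevant: ✓, every one of q, h appears
unrestricted: ✓, typability at Str is all that's needed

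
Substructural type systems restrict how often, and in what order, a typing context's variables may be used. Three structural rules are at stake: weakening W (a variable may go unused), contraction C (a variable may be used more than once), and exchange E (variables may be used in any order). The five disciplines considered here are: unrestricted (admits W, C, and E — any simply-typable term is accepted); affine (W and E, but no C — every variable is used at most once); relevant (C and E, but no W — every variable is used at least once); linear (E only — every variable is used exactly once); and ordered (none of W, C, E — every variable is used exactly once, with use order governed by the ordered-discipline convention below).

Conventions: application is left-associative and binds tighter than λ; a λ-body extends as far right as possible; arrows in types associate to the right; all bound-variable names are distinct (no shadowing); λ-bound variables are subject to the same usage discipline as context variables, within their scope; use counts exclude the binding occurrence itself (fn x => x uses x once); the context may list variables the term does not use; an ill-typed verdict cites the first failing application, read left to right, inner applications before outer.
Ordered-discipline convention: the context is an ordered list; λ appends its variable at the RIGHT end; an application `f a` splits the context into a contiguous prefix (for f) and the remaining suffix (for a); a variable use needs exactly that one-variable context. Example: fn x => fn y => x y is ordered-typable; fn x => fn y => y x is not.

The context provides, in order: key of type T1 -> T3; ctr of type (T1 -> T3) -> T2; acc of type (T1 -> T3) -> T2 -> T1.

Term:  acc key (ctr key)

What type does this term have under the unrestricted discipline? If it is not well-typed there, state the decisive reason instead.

term : T1
use counts: key: 2×; ctr: 1×; acc: 1×
uses in reading order: acc, key, ctr, key
typing: well-typed — term : T1
summary: ordered ✗; linear ✗; affine ✗; relevant ✓; unrestricted ✓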